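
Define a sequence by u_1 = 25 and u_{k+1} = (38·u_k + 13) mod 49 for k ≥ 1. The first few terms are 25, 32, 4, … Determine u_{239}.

Listing terms: u_1 = 25; u_2 = 32; u_3 = 4; u_4 = 18; u_5 = 11; u_6 = 39; u_7 = 25.
Since u_7 = u_1 = 25, the sequence is periodic with period 6.
(239 - 1) mod 6 = 4, so u_{239} = u_5 = 11.

11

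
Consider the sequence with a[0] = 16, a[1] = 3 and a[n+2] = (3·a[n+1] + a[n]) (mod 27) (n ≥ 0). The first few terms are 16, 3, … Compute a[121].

21

Computing terms: a[0] = 16, a[1] = 3, a[2] = 25, a[3] = 24, a[4] = 16, a[5] = 18, a[6] = 16, a[7] = 12, a[8] = 25, a[9] = 6, a[10] = 16, a[11] = 0, a[12] = 16, a[13] = 21, a[14] = 25, a[15] = 15, a[16] = 16, a[17] = 9, a[18] = 16, a[19] = 3.
Since (a[18], a[19]) = (a[0], a[1]) = (16, 3) (two consecutive terms determine the rest), the sequence is periodic with period 18.
So a[121] = a[0 + ((121-0) mod 18)] = a[13] = 21.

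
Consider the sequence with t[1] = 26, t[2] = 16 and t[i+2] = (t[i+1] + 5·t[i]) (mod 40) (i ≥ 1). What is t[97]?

26

We have t[1] = 26, t[2] = 16, t[3] = 26, t[4] = 26, t[5] = 36, t[6] = 6, t[7] = 26, t[8] = 16.
The sequence repeats with period 6.
(97 - 1) mod 6 = 0, so t[97] = t[1] = 26.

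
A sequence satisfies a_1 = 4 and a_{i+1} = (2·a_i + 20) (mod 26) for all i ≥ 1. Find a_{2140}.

Computing terms: a_1 = 4; a_2 = 2; a_3 = 24; a_4 = 16; a_5 = 0; a_6 = 20; a_7 = 8; a_8 = 10; a_9 = 14; a_{10} = 22; a_{11} = 12; a_{12} = 18; a_{13} = 4.
Since a_{13} = a_1 = 4, the sequence is periodic with period 12.
So a_{2140} = a_{1 + ((2140-1) mod 12)} = a_4 = 16.

16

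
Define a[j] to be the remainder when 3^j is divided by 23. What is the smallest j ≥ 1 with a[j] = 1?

Computing terms: a[0] = 1,  a[1] = 3,  a[2] = 9,  a[3] = 4,  a[4] = 12,  a[5] = 13,  a[6] = 16,  a[7] = 2,  a[8] = 6,  a[9] = 18,  a[10] = 8,  a[11] = 1.
Since a[11] = a[0] = 1, the sequence is periodic with period 11.
The value 1 next appears (with j ≥ 1) at a[11].

11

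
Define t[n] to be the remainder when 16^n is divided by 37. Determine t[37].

16

We have t[0] = 1,  t[1] = 16,  t[2] = 34,  t[3] = 26,  t[4] = 9,  t[5] = 33,  t[6] = 10,  t[7] = 12,  t[8] = 7,  t[9] = 1.
The sequence repeats with period 9.
(37 - 0) mod 9 = 1, so t[37] = t[1] = 16.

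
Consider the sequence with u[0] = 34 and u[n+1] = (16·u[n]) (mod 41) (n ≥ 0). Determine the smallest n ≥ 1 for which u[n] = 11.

1

u[0] = 34; u[1] = 11; u[2] = 12; u[3] = 28; u[4] = 38; u[5] = 34.
The sequence repeats with period 5.
The value 11 first appears (with n ≥ 1) at u[1].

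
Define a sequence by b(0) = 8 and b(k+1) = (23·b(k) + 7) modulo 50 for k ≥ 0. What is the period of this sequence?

20

Listing terms: b(0) = 8; b(1) = 41; b(2) = 0; b(3) = 7; b(4) = 18; b(5) = 21; b(6) = 40; b(7) = 27; b(8) = 28; b(9) = 1; b(10) = 30; b(11) = 47; b(12) = 38; b(13) = 31; b(14) = 20; b(15) = 17; b(16) = 48; b(17) = 11; b(18) = 10; b(19) = 37; b(20) = 8.
Since b(20) = b(0) = 8, the sequence is periodic with period 20.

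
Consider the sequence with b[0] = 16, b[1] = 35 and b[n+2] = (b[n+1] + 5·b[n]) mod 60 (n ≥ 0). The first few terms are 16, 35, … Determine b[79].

35

b[0] = 16, b[1] = 35, b[2] = 55, b[3] = 50, b[4] = 25, b[5] = 35, b[6] = 40, b[7] = 35, b[8] = 55.
Since (b[7], b[8]) = (b[1], b[2]) = (35, 55) (two consecutive terms determine the rest), the sequence is eventually periodic: after a pre-period of length 1 it cycles with period 6.
For n ≥ 1, b[n] depends only on (n - 1) mod 6. (79 - 1) mod 6 = 0, so b[79] = b[1] = 35.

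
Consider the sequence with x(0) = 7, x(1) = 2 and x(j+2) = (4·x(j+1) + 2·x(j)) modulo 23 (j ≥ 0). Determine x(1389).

We have x(0) = 7; x(1) = 2; x(2) = 22; x(3) = 0; x(4) = 21; x(5) = 15; x(6) = 10; x(7) = 1; x(8) = 1; x(9) = 6; x(10) = 3; x(11) = 1; x(12) = 10; x(13) = 19; x(14) = 4; x(15) = 8; x(16) = 17; x(17) = 15; x(18) = 2; x(19) = 15; x(20) = 18; x(21) = 10; x(22) = 7; x(23) = 2.
The sequence repeats with period 22.
(1389 - 0) mod 22 = 3, so x(1389) = x(3) = 0.

0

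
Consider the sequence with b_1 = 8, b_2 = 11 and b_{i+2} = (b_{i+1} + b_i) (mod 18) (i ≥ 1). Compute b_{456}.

b_1 = 8; b_2 = 11; b_3 = 1; b_4 = 12; b_5 = 13; b_6 = 7; b_7 = 2; b_8 = 9; b_9 = 11; b_{10} = 2; b_{11} = 13; b_{12} = 15; b_{13} = 10; b_{14} = 7; b_{15} = 17; b_{16} = 6; b_{17} = 5; b_{18} = 11; b_{19} = 16; b_{20} = 9; b_{21} = 7; b_{22} = 16; b_{23} = 5; b_{24} = 3; b_{25} = 8; b_{26} = 11.
The sequence repeats with period 24.
So b_{456} = b_{1 + ((456-1) mod 24)} = b_{24} = 3.

3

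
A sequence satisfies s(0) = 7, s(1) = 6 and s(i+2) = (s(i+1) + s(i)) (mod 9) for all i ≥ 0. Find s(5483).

s(0) = 7; s(1) = 6; s(2) = 4; s(3) = 1; s(4) = 5; s(5) = 6; s(6) = 2; s(7) = 8; s(8) = 1; s(9) = 0; s(10) = 1; s(11) = 1; s(12) = 2; s(13) = 3; s(14) = 5; s(15) = 8; s(16) = 4; s(17) = 3; s(18) = 7; s(19) = 1; s(20) = 8; s(21) = 0; s(22) = 8; s(23) = 8; s(24) = 7; s(25) = 6.
The sequence repeats with period 24.
(5483 - 0) mod 24 = 11, so s(5483) = s(11) = 1.

1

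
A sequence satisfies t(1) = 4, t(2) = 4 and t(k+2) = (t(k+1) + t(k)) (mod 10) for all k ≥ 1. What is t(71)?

We have t(1) = 4; t(2) = 4; t(3) = 8; t(4) = 2; t(5) = 0; t(6) = 2; t(7) = 2; t(8) = 4; t(9) = 6; t(10) = 0; t(11) = 6; t(12) = 6; t(13) = 2; t(14) = 8; t(15) = 0; t(16) = 8; t(17) = 8; t(18) = 6; t(19) = 4; t(20) = 0; t(21) = 4; t(22) = 4.
Since (t(21), t(22)) = (t(1), t(2)) = (4, 4) (two consecutive terms determine the rest), the sequence is periodic with period 20.
(71 - 1) mod 20 = 10, so t(71) = t(11) = 6.

6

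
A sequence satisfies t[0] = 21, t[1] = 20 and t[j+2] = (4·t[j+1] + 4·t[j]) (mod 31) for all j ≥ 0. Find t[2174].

Computing terms: t[0] = 21,  t[1] = 20,  t[2] = 9,  t[3] = 23,  t[4] = 4,  t[5] = 15,  t[6] = 14,  t[7] = 23,  t[8] = 24,  t[9] = 2,  t[10] = 11,  t[11] = 21,  t[12] = 4,  t[13] = 7,  t[14] = 13,  t[15] = 18,  t[16] = 0,  t[17] = 10,  t[18] = 9,  t[19] = 14,  t[20] = 30,  t[21] = 21,  t[22] = 18,  t[23] = 1,  t[24] = 14,  t[25] = 29,  t[26] = 17,  t[27] = 29,  t[28] = 29,  t[29] = 15,  t[30] = 21,  t[31] = 20.
The sequence repeats with period 30.
(2174 - 0) mod 30 = 14, so t[2174] = t[14] = 13.

13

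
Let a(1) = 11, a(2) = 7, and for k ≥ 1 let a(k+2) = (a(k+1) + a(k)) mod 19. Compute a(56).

7

Computing terms: a(1) = 11,  a(2) = 7,  a(3) = 18,  a(4) = 6,  a(5) = 5,  a(6) = 11,  a(7) = 16,  a(8) = 8,  a(9) = 5,  a(10) = 13,  a(11) = 18,  a(12) = 12,  a(13) = 11,  a(14) = 4,  a(15) = 15,  a(16) = 0,  a(17) = 15,  a(18) = 15,  a(19) = 11,  a(20) = 7.
Since (a(19), a(20)) = (a(1), a(2)) = (11, 7) (two consecutive terms determine the rest), the sequence is periodic with period 18.
(56 - 1) mod 18 = 1, so a(56) = a(2) = 7.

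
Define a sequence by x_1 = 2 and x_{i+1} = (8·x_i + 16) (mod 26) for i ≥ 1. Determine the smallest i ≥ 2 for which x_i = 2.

Computing terms: x_1 = 2,  x_2 = 6,  x_3 = 12,  x_4 = 8,  x_5 = 2.
Since x_5 = x_1 = 2, the sequence is periodic with period 4.
The value 2 next appears (with i ≥ 2) at x_5.

5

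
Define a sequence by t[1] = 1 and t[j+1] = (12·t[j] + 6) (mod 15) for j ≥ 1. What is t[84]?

Computing terms: t[1] = 1,  t[2] = 3,  t[3] = 12,  t[4] = 0,  t[5] = 6,  t[6] = 3.
Since t[6] = t[2] = 3, the sequence is eventually periodic: after a pre-period of length 1 it cycles with period 4.
For j ≥ 2, t[j] depends only on (j - 2) mod 4. (84 - 2) mod 4 = 2, so t[84] = t[4] = 0.

0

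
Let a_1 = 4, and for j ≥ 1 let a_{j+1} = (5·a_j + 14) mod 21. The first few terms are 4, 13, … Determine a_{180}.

Listing terms: a_1 = 4, a_2 = 13, a_3 = 16, a_4 = 10, a_5 = 1, a_6 = 19, a_7 = 4.
Since a_7 = a_1 = 4, the sequence is periodic with period 6.
(180 - 1) mod 6 = 5, so a_{180} = a_6 = 19.

19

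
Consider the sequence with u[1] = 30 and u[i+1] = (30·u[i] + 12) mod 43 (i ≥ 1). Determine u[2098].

12

Computing terms: u[1] = 30, u[2] = 9, u[3] = 24, u[4] = 1, u[5] = 42, u[6] = 25, u[7] = 31, u[8] = 39, u[9] = 21, u[10] = 40, u[11] = 8, u[12] = 37, u[13] = 4, u[14] = 3, u[15] = 16, u[16] = 19, u[17] = 23, u[18] = 14, u[19] = 2, u[20] = 29, u[21] = 22, u[22] = 27, u[23] = 5, u[24] = 33, u[25] = 13, u[26] = 15, u[27] = 32, u[28] = 26, u[29] = 18, u[30] = 36, u[31] = 17, u[32] = 6, u[33] = 20, u[34] = 10, u[35] = 11, u[36] = 41, u[37] = 38, u[38] = 34, u[39] = 0, u[40] = 12, u[41] = 28, u[42] = 35, u[43] = 30.
The sequence repeats with period 42.
So u[2098] = u[1 + ((2098-1) mod 42)] = u[40] = 12.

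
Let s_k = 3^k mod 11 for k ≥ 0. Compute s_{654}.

4

Listing terms: s_0 = 1,  s_1 = 3,  s_2 = 9,  s_3 = 5,  s_4 = 4,  s_5 = 1.
Since s_5 = s_0 = 1, the sequence is periodic with period 5.
So s_{654} = s_{0 + ((654-0) mod 5)} = s_4 = 4.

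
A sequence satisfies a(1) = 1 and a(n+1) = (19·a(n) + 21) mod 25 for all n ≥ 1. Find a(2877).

16

a(1) = 1, a(2) = 15, a(3) = 6, a(4) = 10, a(5) = 11, a(6) = 5, a(7) = 16, a(8) = 0, a(9) = 21, a(10) = 20, a(11) = 1.
The sequence repeats with period 10.
So a(2877) = a(1 + ((2877-1) mod 10)) = a(7) = 16.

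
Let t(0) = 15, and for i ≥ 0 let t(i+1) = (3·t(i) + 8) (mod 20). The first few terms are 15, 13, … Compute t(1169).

13

We have t(0) = 15; t(1) = 13; t(2) = 7; t(3) = 9; t(4) = 15.
Since t(4) = t(0) = 15, the sequence is periodic with period 4.
(1169 - 0) mod 4 = 1, so t(1169) = t(1) = 13.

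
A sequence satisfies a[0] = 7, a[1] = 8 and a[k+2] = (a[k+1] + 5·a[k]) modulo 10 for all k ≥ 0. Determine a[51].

3

Computing terms: a[0] = 7,  a[1] = 8,  a[2] = 3,  a[3] = 3,  a[4] = 8,  a[5] = 3.
Since (a[4], a[5]) = (a[1], a[2]) = (8, 3) (two consecutive terms determine the rest), the sequence is eventually periodic: after a pre-period of length 1 it cycles with period 3.
For k ≥ 1, a[k] depends only on (k - 1) mod 3. (51 - 1) mod 3 = 2, so a[51] = a[3] = 3.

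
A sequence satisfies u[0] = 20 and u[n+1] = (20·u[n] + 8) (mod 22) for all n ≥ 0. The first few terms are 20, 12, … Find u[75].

Computing terms: u[0] = 20; u[1] = 12; u[2] = 6; u[3] = 18; u[4] = 16; u[5] = 20.
Since u[5] = u[0] = 20, the sequence is periodic with period 5.
(75 - 0) mod 5 = 0, so u[75] = u[0] = 20.

20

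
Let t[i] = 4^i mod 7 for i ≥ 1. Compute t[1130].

2

t[1] = 4, t[2] = 2, t[3] = 1, t[4] = 4.
Since t[4] = t[1] = 4, the sequence is periodic with period 3.
So t[1130] = t[1 + ((1130-1) mod 3)] = t[2] = 2.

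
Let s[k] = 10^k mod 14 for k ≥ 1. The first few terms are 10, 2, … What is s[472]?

s[1] = 10,  s[2] = 2,  s[3] = 6,  s[4] = 4,  s[5] = 12,  s[6] = 8,  s[7] = 10.
The sequence repeats with period 6.
So s[472] = s[1 + ((472-1) mod 6)] = s[4] = 4.

4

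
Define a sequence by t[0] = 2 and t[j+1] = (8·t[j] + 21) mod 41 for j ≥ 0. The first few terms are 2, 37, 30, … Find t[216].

6

t[0] = 2; t[1] = 37; t[2] = 30; t[3] = 15; t[4] = 18; t[5] = 1; t[6] = 29; t[7] = 7; t[8] = 36; t[9] = 22; t[10] = 33; t[11] = 39; t[12] = 5; t[13] = 20; t[14] = 17; t[15] = 34; t[16] = 6; t[17] = 28; t[18] = 40; t[19] = 13; t[20] = 2.
Since t[20] = t[0] = 2, the sequence is periodic with period 20.
So t[216] = t[0 + ((216-0) mod 20)] = t[16] = 6.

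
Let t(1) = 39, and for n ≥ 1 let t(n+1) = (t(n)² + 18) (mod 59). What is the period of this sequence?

11

We have t(1) = 39,  t(2) = 5,  t(3) = 43,  t(4) = 38,  t(5) = 46,  t(6) = 10,  t(7) = 0,  t(8) = 18,  t(9) = 47,  t(10) = 44,  t(11) = 7,  t(12) = 8,  t(13) = 23,  t(14) = 16,  t(15) = 38.
Since t(15) = t(4) = 38, the sequence is eventually periodic: after a pre-period of length 3 it cycles with period 11.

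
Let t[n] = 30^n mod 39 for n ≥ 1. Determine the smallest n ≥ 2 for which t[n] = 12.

3

Computing terms: t[1] = 30,  t[2] = 3,  t[3] = 12,  t[4] = 9,  t[5] = 36,  t[6] = 27,  t[7] = 30.
Since t[7] = t[1] = 30, the sequence is periodic with period 6.
The value 12 first appears (with n ≥ 2) at t[3].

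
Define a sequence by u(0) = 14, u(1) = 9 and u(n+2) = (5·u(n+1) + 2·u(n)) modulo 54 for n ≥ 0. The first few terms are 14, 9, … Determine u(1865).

19

u(0) = 14,  u(1) = 9,  u(2) = 19,  u(3) = 5,  u(4) = 9,  u(5) = 1,  u(6) = 23,  u(7) = 9,  u(8) = 37,  u(9) = 41,  u(10) = 9,  u(11) = 19.
Since (u(10), u(11)) = (u(1), u(2)) = (9, 19) (two consecutive terms determine the rest), the sequence is eventually periodic: after a pre-period of length 1 it cycles with period 9.
For n ≥ 1, u(n) depends only on (n - 1) mod 9. (1865 - 1) mod 9 = 1, so u(1865) = u(2) = 19.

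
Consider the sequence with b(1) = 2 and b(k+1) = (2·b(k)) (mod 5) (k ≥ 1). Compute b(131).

Listing terms: b(1) = 2,  b(2) = 4,  b(3) = 3,  b(4) = 1,  b(5) = 2.
Since b(5) = b(1) = 2, the sequence is periodic with period 4.
So b(131) = b(1 + ((131-1) mod 4)) = b(3) = 3.

3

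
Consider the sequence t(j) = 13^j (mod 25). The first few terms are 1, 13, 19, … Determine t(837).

Computing terms: t(0) = 1, t(1) = 13, t(2) = 19, t(3) = 22, t(4) = 11, t(5) = 18, t(6) = 9, t(7) = 17, t(8) = 21, t(9) = 23, t(10) = 24, t(11) = 12, t(12) = 6, t(13) = 3, t(14) = 14, t(15) = 7, t(16) = 16, t(17) = 8, t(18) = 4, t(19) = 2, t(20) = 1.
The sequence repeats with period 20.
So t(837) = t(0 + ((837-0) mod 20)) = t(17) = 8.

8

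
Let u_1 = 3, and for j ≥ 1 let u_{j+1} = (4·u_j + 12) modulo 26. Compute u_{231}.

4

u_1 = 3; u_2 = 24; u_3 = 4; u_4 = 2; u_5 = 20; u_6 = 14; u_7 = 16; u_8 = 24.
Since u_8 = u_2 = 24, the sequence is eventually periodic: after a pre-period of length 1 it cycles with period 6.
For j ≥ 2, u_j depends only on (j - 2) mod 6. (231 - 2) mod 6 = 1, so u_{231} = u_3 = 4.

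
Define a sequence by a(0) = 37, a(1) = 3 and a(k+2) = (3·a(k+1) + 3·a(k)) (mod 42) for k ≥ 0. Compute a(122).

36

We have a(0) = 37,  a(1) = 3,  a(2) = 36,  a(3) = 33,  a(4) = 39,  a(5) = 6,  a(6) = 9,  a(7) = 3,  a(8) = 36.
Since (a(7), a(8)) = (a(1), a(2)) = (3, 36) (two consecutive terms determine the rest), the sequence is eventually periodic: after a pre-period of length 1 it cycles with period 6.
For k ≥ 1, a(k) depends only on (k - 1) mod 6. (122 - 1) mod 6 = 1, so a(122) = a(2) = 36.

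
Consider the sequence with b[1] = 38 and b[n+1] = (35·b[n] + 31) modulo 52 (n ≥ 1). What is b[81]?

34

We have b[1] = 38, b[2] = 9, b[3] = 34, b[4] = 25, b[5] = 22, b[6] = 21, b[7] = 38.
Since b[7] = b[1] = 38, the sequence is periodic with period 6.
So b[81] = b[1 + ((81-1) mod 6)] = b[3] = 34.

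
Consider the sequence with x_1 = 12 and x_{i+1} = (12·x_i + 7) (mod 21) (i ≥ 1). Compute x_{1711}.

19

Computing terms: x_1 = 12,  x_2 = 4,  x_3 = 13,  x_4 = 16,  x_5 = 10,  x_6 = 1,  x_7 = 19,  x_8 = 4.
Since x_8 = x_2 = 4, the sequence is eventually periodic: after a pre-period of length 1 it cycles with period 6.
For i ≥ 2, x_i depends only on (i - 2) mod 6. (1711 - 2) mod 6 = 5, so x_{1711} = x_7 = 19.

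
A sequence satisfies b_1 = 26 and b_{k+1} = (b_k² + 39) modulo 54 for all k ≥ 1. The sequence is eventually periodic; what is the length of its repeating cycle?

Listing terms: b_1 = 26, b_2 = 13, b_3 = 46, b_4 = 49, b_5 = 10, b_6 = 31, b_7 = 28, b_8 = 13.
Since b_8 = b_2 = 13, the sequence is eventually periodic: after a pre-period of length 1 it cycles with period 6.

6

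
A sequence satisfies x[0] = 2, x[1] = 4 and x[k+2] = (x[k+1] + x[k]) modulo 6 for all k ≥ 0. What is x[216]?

x[0] = 2, x[1] = 4, x[2] = 0, x[3] = 4, x[4] = 4, x[5] = 2, x[6] = 0, x[7] = 2, x[8] = 2, x[9] = 4.
The sequence repeats with period 8.
(216 - 0) mod 8 = 0, so x[216] = x[0] = 2.

2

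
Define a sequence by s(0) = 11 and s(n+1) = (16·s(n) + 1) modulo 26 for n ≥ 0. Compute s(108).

11

Listing terms: s(0) = 11,  s(1) = 21,  s(2) = 25,  s(3) = 11.
Since s(3) = s(0) = 11, the sequence is periodic with period 3.
(108 - 0) mod 3 = 0, so s(108) = s(0) = 11.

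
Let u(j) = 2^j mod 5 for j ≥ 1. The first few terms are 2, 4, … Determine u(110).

4

We have u(1) = 2; u(2) = 4; u(3) = 3; u(4) = 1; u(5) = 2.
Since u(5) = u(1) = 2, the sequence is periodic with period 4.
(110 - 1) mod 4 = 1, so u(110) = u(2) = 4.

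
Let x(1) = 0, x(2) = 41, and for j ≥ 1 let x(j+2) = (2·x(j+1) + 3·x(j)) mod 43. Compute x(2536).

10

Listing terms: x(1) = 0; x(2) = 41; x(3) = 39; x(4) = 29; x(5) = 3; x(6) = 7; x(7) = 23; x(8) = 24; x(9) = 31; x(10) = 5; x(11) = 17; x(12) = 6; x(13) = 20; x(14) = 15; x(15) = 4; x(16) = 10; x(17) = 32; x(18) = 8; x(19) = 26; x(20) = 33; x(21) = 15; x(22) = 0; x(23) = 2; x(24) = 4; x(25) = 14; x(26) = 40; x(27) = 36; x(28) = 20; x(29) = 19; x(30) = 12; x(31) = 38; x(32) = 26; x(33) = 37; x(34) = 23; x(35) = 28; x(36) = 39; x(37) = 33; x(38) = 11; x(39) = 35; x(40) = 17; x(41) = 10; x(42) = 28; x(43) = 0; x(44) = 41.
Since (x(43), x(44)) = (x(1), x(2)) = (0, 41) (two consecutive terms determine the rest), the sequence is periodic with period 42.
(2536 - 1) mod 42 = 15, so x(2536) = x(16) = 10.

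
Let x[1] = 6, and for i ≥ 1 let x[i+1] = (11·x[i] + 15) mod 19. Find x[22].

6

Listing terms: x[1] = 6; x[2] = 5; x[3] = 13; x[4] = 6.
The sequence repeats with period 3.
So x[22] = x[1 + ((22-1) mod 3)] = x[1] = 6.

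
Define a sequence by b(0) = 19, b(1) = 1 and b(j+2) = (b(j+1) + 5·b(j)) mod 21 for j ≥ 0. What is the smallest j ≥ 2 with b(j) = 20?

Computing terms: b(0) = 19,  b(1) = 1,  b(2) = 12,  b(3) = 17,  b(4) = 14,  b(5) = 15,  b(6) = 1,  b(7) = 13,  b(8) = 18,  b(9) = 20,  b(10) = 5,  b(11) = 0,  b(12) = 4,  b(13) = 4,  b(14) = 3,  b(15) = 2,  b(16) = 17,  b(17) = 6,  b(18) = 7,  b(19) = 16,  b(20) = 9,  b(21) = 5,  b(22) = 8,  b(23) = 12,  b(24) = 10,  b(25) = 7,  b(26) = 15,  b(27) = 8,  b(28) = 20,  b(29) = 18,  b(30) = 13,  b(31) = 19,  b(32) = 0,  b(33) = 11,  b(34) = 11,  b(35) = 3,  b(36) = 16,  b(37) = 10,  b(38) = 6,  b(39) = 14,  b(40) = 2,  b(41) = 9,  b(42) = 19,  b(43) = 1.
The sequence repeats with period 42.
The value 20 first appears (with j ≥ 2) at b(9).

9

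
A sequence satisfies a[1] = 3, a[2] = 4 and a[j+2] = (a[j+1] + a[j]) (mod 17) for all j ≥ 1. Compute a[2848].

Computing terms: a[1] = 3; a[2] = 4; a[3] = 7; a[4] = 11; a[5] = 1; a[6] = 12; a[7] = 13; a[8] = 8; a[9] = 4; a[10] = 12; a[11] = 16; a[12] = 11; a[13] = 10; a[14] = 4; a[15] = 14; a[16] = 1; a[17] = 15; a[18] = 16; a[19] = 14; a[20] = 13; a[21] = 10; a[22] = 6; a[23] = 16; a[24] = 5; a[25] = 4; a[26] = 9; a[27] = 13; a[28] = 5; a[29] = 1; a[30] = 6; a[31] = 7; a[32] = 13; a[33] = 3; a[34] = 16; a[35] = 2; a[36] = 1; a[37] = 3; a[38] = 4.
Since (a[37], a[38]) = (a[1], a[2]) = (3, 4) (two consecutive terms determine the rest), the sequence is periodic with period 36.
(2848 - 1) mod 36 = 3, so a[2848] = a[4] = 11.

11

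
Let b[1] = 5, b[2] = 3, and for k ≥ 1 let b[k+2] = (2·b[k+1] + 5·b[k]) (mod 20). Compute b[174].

Computing terms: b[1] = 5,  b[2] = 3,  b[3] = 11,  b[4] = 17,  b[5] = 9,  b[6] = 3,  b[7] = 11.
Since (b[6], b[7]) = (b[2], b[3]) = (3, 11) (two consecutive terms determine the rest), the sequence is eventually periodic: after a pre-period of length 1 it cycles with period 4.
For k ≥ 2, b[k] depends only on (k - 2) mod 4. (174 - 2) mod 4 = 0, so b[174] = b[2] = 3.

3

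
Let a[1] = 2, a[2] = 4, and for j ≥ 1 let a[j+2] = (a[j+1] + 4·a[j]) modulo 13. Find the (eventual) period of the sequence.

Computing terms: a[1] = 2; a[2] = 4; a[3] = 12; a[4] = 2; a[5] = 11; a[6] = 6; a[7] = 11; a[8] = 9; a[9] = 1; a[10] = 11; a[11] = 2; a[12] = 7; a[13] = 2; a[14] = 4.
The sequence repeats with period 12.

12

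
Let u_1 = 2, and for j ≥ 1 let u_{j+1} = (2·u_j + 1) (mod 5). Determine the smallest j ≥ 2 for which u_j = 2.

5

Listing terms: u_1 = 2; u_2 = 0; u_3 = 1; u_4 = 3; u_5 = 2.
The sequence repeats with period 4.
The value 2 next appears (with j ≥ 2) at u_5.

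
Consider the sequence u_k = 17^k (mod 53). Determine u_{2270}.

Listing terms: u_0 = 1, u_1 = 17, u_2 = 24, u_3 = 37, u_4 = 46, u_5 = 40, u_6 = 44, u_7 = 6, u_8 = 49, u_9 = 38, u_{10} = 10, u_{11} = 11, u_{12} = 28, u_{13} = 52, u_{14} = 36, u_{15} = 29, u_{16} = 16, u_{17} = 7, u_{18} = 13, u_{19} = 9, u_{20} = 47, u_{21} = 4, u_{22} = 15, u_{23} = 43, u_{24} = 42, u_{25} = 25, u_{26} = 1.
The sequence repeats with period 26.
So u_{2270} = u_{0 + ((2270-0) mod 26)} = u_8 = 49.

49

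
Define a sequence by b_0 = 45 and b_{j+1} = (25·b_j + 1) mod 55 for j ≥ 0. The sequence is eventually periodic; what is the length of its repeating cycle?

5

Computing terms: b_0 = 45; b_1 = 26; b_2 = 46; b_3 = 51; b_4 = 11; b_5 = 1; b_6 = 26.
Since b_6 = b_1 = 26, the sequence is eventually periodic: after a pre-period of length 1 it cycles with period 5.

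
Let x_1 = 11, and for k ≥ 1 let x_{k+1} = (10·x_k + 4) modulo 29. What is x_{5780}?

16

Listing terms: x_1 = 11, x_2 = 27, x_3 = 13, x_4 = 18, x_5 = 10, x_6 = 17, x_7 = 0, x_8 = 4, x_9 = 15, x_{10} = 9, x_{11} = 7, x_{12} = 16, x_{13} = 19, x_{14} = 20, x_{15} = 1, x_{16} = 14, x_{17} = 28, x_{18} = 23, x_{19} = 2, x_{20} = 24, x_{21} = 12, x_{22} = 8, x_{23} = 26, x_{24} = 3, x_{25} = 5, x_{26} = 25, x_{27} = 22, x_{28} = 21, x_{29} = 11.
The sequence repeats with period 28.
(5780 - 1) mod 28 = 11, so x_{5780} = x_{12} = 16.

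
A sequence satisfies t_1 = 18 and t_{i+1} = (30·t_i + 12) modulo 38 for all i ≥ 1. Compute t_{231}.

We have t_1 = 18, t_2 = 20, t_3 = 4, t_4 = 18.
The sequence repeats with period 3.
So t_{231} = t_{1 + ((231-1) mod 3)} = t_3 = 4.

4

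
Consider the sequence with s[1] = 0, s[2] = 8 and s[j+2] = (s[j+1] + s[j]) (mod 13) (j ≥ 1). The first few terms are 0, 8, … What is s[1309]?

Listing terms: s[1] = 0,  s[2] = 8,  s[3] = 8,  s[4] = 3,  s[5] = 11,  s[6] = 1,  s[7] = 12,  s[8] = 0,  s[9] = 12,  s[10] = 12,  s[11] = 11,  s[12] = 10,  s[13] = 8,  s[14] = 5,  s[15] = 0,  s[16] = 5,  s[17] = 5,  s[18] = 10,  s[19] = 2,  s[20] = 12,  s[21] = 1,  s[22] = 0,  s[23] = 1,  s[24] = 1,  s[25] = 2,  s[26] = 3,  s[27] = 5,  s[28] = 8,  s[29] = 0,  s[30] = 8.
The sequence repeats with period 28.
So s[1309] = s[1 + ((1309-1) mod 28)] = s[21] = 1.

1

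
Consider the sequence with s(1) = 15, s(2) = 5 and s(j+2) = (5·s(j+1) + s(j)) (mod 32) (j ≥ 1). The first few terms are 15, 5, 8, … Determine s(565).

7

s(1) = 15, s(2) = 5, s(3) = 8, s(4) = 13, s(5) = 9, s(6) = 26, s(7) = 11, s(8) = 17, s(9) = 0, s(10) = 17, s(11) = 21, s(12) = 26, s(13) = 23, s(14) = 13, s(15) = 24, s(16) = 5, s(17) = 17, s(18) = 26, s(19) = 19, s(20) = 25, s(21) = 16, s(22) = 9, s(23) = 29, s(24) = 26, s(25) = 31, s(26) = 21, s(27) = 8, s(28) = 29, s(29) = 25, s(30) = 26, s(31) = 27, s(32) = 1, s(33) = 0, s(34) = 1, s(35) = 5, s(36) = 26, s(37) = 7, s(38) = 29, s(39) = 24, s(40) = 21, s(41) = 1, s(42) = 26, s(43) = 3, s(44) = 9, s(45) = 16, s(46) = 25, s(47) = 13, s(48) = 26, s(49) = 15, s(50) = 5.
The sequence repeats with period 48.
(565 - 1) mod 48 = 36, so s(565) = s(37) = 7.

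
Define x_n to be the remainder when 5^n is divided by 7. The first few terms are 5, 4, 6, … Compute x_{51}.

6

Computing terms: x_1 = 5; x_2 = 4; x_3 = 6; x_4 = 2; x_5 = 3; x_6 = 1; x_7 = 5.
Since x_7 = x_1 = 5, the sequence is periodic with period 6.
(51 - 1) mod 6 = 2, so x_{51} = x_3 = 6.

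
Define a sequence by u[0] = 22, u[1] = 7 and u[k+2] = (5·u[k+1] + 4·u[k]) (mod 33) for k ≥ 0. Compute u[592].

22

We have u[0] = 22, u[1] = 7, u[2] = 24, u[3] = 16, u[4] = 11, u[5] = 20, u[6] = 12, u[7] = 8, u[8] = 22, u[9] = 10, u[10] = 6, u[11] = 4, u[12] = 11, u[13] = 5, u[14] = 3, u[15] = 2, u[16] = 22, u[17] = 19, u[18] = 18, u[19] = 1, u[20] = 11, u[21] = 26, u[22] = 9, u[23] = 17, u[24] = 22, u[25] = 13, u[26] = 21, u[27] = 25, u[28] = 11, u[29] = 23, u[30] = 27, u[31] = 29, u[32] = 22, u[33] = 28, u[34] = 30, u[35] = 31, u[36] = 11, u[37] = 14, u[38] = 15, u[39] = 32, u[40] = 22, u[41] = 7.
The sequence repeats with period 40.
So u[592] = u[0 + ((592-0) mod 40)] = u[32] = 22.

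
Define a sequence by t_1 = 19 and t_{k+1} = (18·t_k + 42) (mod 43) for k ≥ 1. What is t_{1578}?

t_1 = 19, t_2 = 40, t_3 = 31, t_4 = 41, t_5 = 6, t_6 = 21, t_7 = 33, t_8 = 34, t_9 = 9, t_{10} = 32, t_{11} = 16, t_{12} = 29, t_{13} = 5, t_{14} = 3, t_{15} = 10, t_{16} = 7, t_{17} = 39, t_{18} = 13, t_{19} = 18, t_{20} = 22, t_{21} = 8, t_{22} = 14, t_{23} = 36, t_{24} = 2, t_{25} = 35, t_{26} = 27, t_{27} = 12, t_{28} = 0, t_{29} = 42, t_{30} = 24, t_{31} = 1, t_{32} = 17, t_{33} = 4, t_{34} = 28, t_{35} = 30, t_{36} = 23, t_{37} = 26, t_{38} = 37, t_{39} = 20, t_{40} = 15, t_{41} = 11, t_{42} = 25, t_{43} = 19.
The sequence repeats with period 42.
So t_{1578} = t_{1 + ((1578-1) mod 42)} = t_{24} = 2.

2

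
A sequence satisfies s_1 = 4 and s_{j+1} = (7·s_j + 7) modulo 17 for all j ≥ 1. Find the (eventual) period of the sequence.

s_1 = 4,  s_2 = 1,  s_3 = 14,  s_4 = 3,  s_5 = 11,  s_6 = 16,  s_7 = 0,  s_8 = 7,  s_9 = 5,  s_{10} = 8,  s_{11} = 12,  s_{12} = 6,  s_{13} = 15,  s_{14} = 10,  s_{15} = 9,  s_{16} = 2,  s_{17} = 4.
Since s_{17} = s_1 = 4, the sequence is periodic with period 16.

16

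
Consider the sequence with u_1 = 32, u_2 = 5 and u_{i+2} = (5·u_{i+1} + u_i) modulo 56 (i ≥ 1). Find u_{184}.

10

We have u_1 = 32; u_2 = 5; u_3 = 1; u_4 = 10; u_5 = 51; u_6 = 41; u_7 = 32; u_8 = 33; u_9 = 29; u_{10} = 10; u_{11} = 23; u_{12} = 13; u_{13} = 32; u_{14} = 5.
Since (u_{13}, u_{14}) = (u_1, u_2) = (32, 5) (two consecutive terms determine the rest), the sequence is periodic with period 12.
(184 - 1) mod 12 = 3, so u_{184} = u_4 = 10.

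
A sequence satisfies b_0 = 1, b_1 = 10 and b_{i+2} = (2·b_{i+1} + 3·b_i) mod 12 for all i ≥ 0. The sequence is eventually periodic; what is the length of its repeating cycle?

4

b_0 = 1, b_1 = 10, b_2 = 11, b_3 = 4, b_4 = 5, b_5 = 10, b_6 = 11.
Since (b_5, b_6) = (b_1, b_2) = (10, 11) (two consecutive terms determine the rest), the sequence is eventually periodic: after a pre-period of length 1 it cycles with period 4.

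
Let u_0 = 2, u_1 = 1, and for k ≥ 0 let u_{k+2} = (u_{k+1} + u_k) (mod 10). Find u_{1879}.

u_0 = 2, u_1 = 1, u_2 = 3, u_3 = 4, u_4 = 7, u_5 = 1, u_6 = 8, u_7 = 9, u_8 = 7, u_9 = 6, u_{10} = 3, u_{11} = 9, u_{12} = 2, u_{13} = 1.
The sequence repeats with period 12.
(1879 - 0) mod 12 = 7, so u_{1879} = u_7 = 9.

9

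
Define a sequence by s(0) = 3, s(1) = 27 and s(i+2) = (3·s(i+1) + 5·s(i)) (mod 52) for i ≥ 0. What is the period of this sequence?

Listing terms: s(0) = 3,  s(1) = 27,  s(2) = 44,  s(3) = 7,  s(4) = 33,  s(5) = 30,  s(6) = 47,  s(7) = 31,  s(8) = 16,  s(9) = 47,  s(10) = 13,  s(11) = 14,  s(12) = 3,  s(13) = 27.
Since (s(12), s(13)) = (s(0), s(1)) = (3, 27) (two consecutive terms determine the rest), the sequence is periodic with period 12.

12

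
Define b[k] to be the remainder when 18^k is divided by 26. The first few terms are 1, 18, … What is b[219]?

We have b[0] = 1,  b[1] = 18,  b[2] = 12,  b[3] = 8,  b[4] = 14,  b[5] = 18.
Since b[5] = b[1] = 18, the sequence is eventually periodic: after a pre-period of length 1 it cycles with period 4.
For k ≥ 1, b[k] depends only on (k - 1) mod 4. (219 - 1) mod 4 = 2, so b[219] = b[3] = 8.

8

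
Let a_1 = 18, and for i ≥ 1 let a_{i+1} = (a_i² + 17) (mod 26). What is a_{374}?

3

We have a_1 = 18; a_2 = 3; a_3 = 0; a_4 = 17; a_5 = 20; a_6 = 1; a_7 = 18.
The sequence repeats with period 6.
(374 - 1) mod 6 = 1, so a_{374} = a_2 = 3.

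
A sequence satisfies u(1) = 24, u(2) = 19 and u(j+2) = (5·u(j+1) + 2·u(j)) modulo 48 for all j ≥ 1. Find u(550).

We have u(1) = 24, u(2) = 19, u(3) = 47, u(4) = 33, u(5) = 19, u(6) = 17, u(7) = 27, u(8) = 25, u(9) = 35, u(10) = 33, u(11) = 43, u(12) = 41, u(13) = 3, u(14) = 1, u(15) = 11, u(16) = 9, u(17) = 19, u(18) = 17.
Since (u(17), u(18)) = (u(5), u(6)) = (19, 17) (two consecutive terms determine the rest), the sequence is eventually periodic: after a pre-period of length 4 it cycles with period 12.
For j ≥ 5, u(j) depends only on (j - 5) mod 12. (550 - 5) mod 12 = 5, so u(550) = u(10) = 33.

33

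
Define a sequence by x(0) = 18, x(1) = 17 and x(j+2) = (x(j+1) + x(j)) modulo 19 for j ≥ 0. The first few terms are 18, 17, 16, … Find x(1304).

2

We have x(0) = 18, x(1) = 17, x(2) = 16, x(3) = 14, x(4) = 11, x(5) = 6, x(6) = 17, x(7) = 4, x(8) = 2, x(9) = 6, x(10) = 8, x(11) = 14, x(12) = 3, x(13) = 17, x(14) = 1, x(15) = 18, x(16) = 0, x(17) = 18, x(18) = 18, x(19) = 17.
Since (x(18), x(19)) = (x(0), x(1)) = (18, 17) (two consecutive terms determine the rest), the sequence is periodic with period 18.
So x(1304) = x(0 + ((1304-0) mod 18)) = x(8) = 2.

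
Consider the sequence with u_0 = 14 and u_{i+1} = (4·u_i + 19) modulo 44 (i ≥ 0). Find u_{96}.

Computing terms: u_0 = 14,  u_1 = 31,  u_2 = 11,  u_3 = 19,  u_4 = 7,  u_5 = 3,  u_6 = 31.
Since u_6 = u_1 = 31, the sequence is eventually periodic: after a pre-period of length 1 it cycles with period 5.
For i ≥ 1, u_i depends only on (i - 1) mod 5. (96 - 1) mod 5 = 0, so u_{96} = u_1 = 31.

31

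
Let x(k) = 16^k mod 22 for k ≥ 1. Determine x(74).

20

Computing terms: x(1) = 16,  x(2) = 14,  x(3) = 4,  x(4) = 20,  x(5) = 12,  x(6) = 16.
The sequence repeats with period 5.
(74 - 1) mod 5 = 3, so x(74) = x(4) = 20.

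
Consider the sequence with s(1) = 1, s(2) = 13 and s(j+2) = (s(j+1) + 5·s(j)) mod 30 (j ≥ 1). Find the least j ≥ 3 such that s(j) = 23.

4

Computing terms: s(1) = 1; s(2) = 13; s(3) = 18; s(4) = 23; s(5) = 23; s(6) = 18; s(7) = 13; s(8) = 13; s(9) = 18.
Since (s(8), s(9)) = (s(2), s(3)) = (13, 18) (two consecutive terms determine the rest), the sequence is eventually periodic: after a pre-period of length 1 it cycles with period 6.
The value 23 first appears (with j ≥ 3) at s(4).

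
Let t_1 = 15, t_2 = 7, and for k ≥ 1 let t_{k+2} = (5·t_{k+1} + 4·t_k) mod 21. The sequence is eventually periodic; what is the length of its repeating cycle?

Listing terms: t_1 = 15; t_2 = 7; t_3 = 11; t_4 = 20; t_5 = 18; t_6 = 2; t_7 = 19; t_8 = 19; t_9 = 3; t_{10} = 7; t_{11} = 5; t_{12} = 11; t_{13} = 12; t_{14} = 20; t_{15} = 1; t_{16} = 1; t_{17} = 9; t_{18} = 7; t_{19} = 8; t_{20} = 5; t_{21} = 15; t_{22} = 11; t_{23} = 10; t_{24} = 10; t_{25} = 6; t_{26} = 7; t_{27} = 17; t_{28} = 8; t_{29} = 3; t_{30} = 5; t_{31} = 16; t_{32} = 16; t_{33} = 18; t_{34} = 7; t_{35} = 2; t_{36} = 17; t_{37} = 9; t_{38} = 8; t_{39} = 13; t_{40} = 13; t_{41} = 12; t_{42} = 7; t_{43} = 20; t_{44} = 2; t_{45} = 6; t_{46} = 17; t_{47} = 4; t_{48} = 4; t_{49} = 15; t_{50} = 7.
Since (t_{49}, t_{50}) = (t_1, t_2) = (15, 7) (two consecutive terms determine the rest), the sequence is periodic with period 48.

48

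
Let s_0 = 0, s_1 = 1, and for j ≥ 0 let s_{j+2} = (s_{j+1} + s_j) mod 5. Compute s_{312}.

We have s_0 = 0,  s_1 = 1,  s_2 = 1,  s_3 = 2,  s_4 = 3,  s_5 = 0,  s_6 = 3,  s_7 = 3,  s_8 = 1,  s_9 = 4,  s_{10} = 0,  s_{11} = 4,  s_{12} = 4,  s_{13} = 3,  s_{14} = 2,  s_{15} = 0,  s_{16} = 2,  s_{17} = 2,  s_{18} = 4,  s_{19} = 1,  s_{20} = 0,  s_{21} = 1.
The sequence repeats with period 20.
(312 - 0) mod 20 = 12, so s_{312} = s_{12} = 4.

4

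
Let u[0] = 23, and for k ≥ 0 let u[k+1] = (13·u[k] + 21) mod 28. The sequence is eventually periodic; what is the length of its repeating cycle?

u[0] = 23, u[1] = 12, u[2] = 9, u[3] = 26, u[4] = 23.
Since u[4] = u[0] = 23, the sequence is periodic with period 4.

4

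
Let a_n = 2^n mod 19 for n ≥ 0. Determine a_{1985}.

13

Computing terms: a_0 = 1,  a_1 = 2,  a_2 = 4,  a_3 = 8,  a_4 = 16,  a_5 = 13,  a_6 = 7,  a_7 = 14,  a_8 = 9,  a_9 = 18,  a_{10} = 17,  a_{11} = 15,  a_{12} = 11,  a_{13} = 3,  a_{14} = 6,  a_{15} = 12,  a_{16} = 5,  a_{17} = 10,  a_{18} = 1.
The sequence repeats with period 18.
So a_{1985} = a_{0 + ((1985-0) mod 18)} = a_5 = 13.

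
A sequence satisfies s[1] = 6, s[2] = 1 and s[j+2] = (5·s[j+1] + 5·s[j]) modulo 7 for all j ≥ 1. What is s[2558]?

s[1] = 6; s[2] = 1; s[3] = 0; s[4] = 5; s[5] = 4; s[6] = 3; s[7] = 0; s[8] = 1; s[9] = 5; s[10] = 2; s[11] = 0; s[12] = 3; s[13] = 1; s[14] = 6; s[15] = 0; s[16] = 2; s[17] = 3; s[18] = 4; s[19] = 0; s[20] = 6; s[21] = 2; s[22] = 5; s[23] = 0; s[24] = 4; s[25] = 6; s[26] = 1.
Since (s[25], s[26]) = (s[1], s[2]) = (6, 1) (two consecutive terms determine the rest), the sequence is periodic with period 24.
So s[2558] = s[1 + ((2558-1) mod 24)] = s[14] = 6.

6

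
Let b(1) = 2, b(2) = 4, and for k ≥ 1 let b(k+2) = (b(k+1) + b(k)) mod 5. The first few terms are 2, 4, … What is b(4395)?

Computing terms: b(1) = 2, b(2) = 4, b(3) = 1, b(4) = 0, b(5) = 1, b(6) = 1, b(7) = 2, b(8) = 3, b(9) = 0, b(10) = 3, b(11) = 3, b(12) = 1, b(13) = 4, b(14) = 0, b(15) = 4, b(16) = 4, b(17) = 3, b(18) = 2, b(19) = 0, b(20) = 2, b(21) = 2, b(22) = 4.
Since (b(21), b(22)) = (b(1), b(2)) = (2, 4) (two consecutive terms determine the rest), the sequence is periodic with period 20.
(4395 - 1) mod 20 = 14, so b(4395) = b(15) = 4.

4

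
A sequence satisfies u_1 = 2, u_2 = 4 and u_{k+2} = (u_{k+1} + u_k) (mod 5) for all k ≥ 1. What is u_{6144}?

0

We have u_1 = 2, u_2 = 4, u_3 = 1, u_4 = 0, u_5 = 1, u_6 = 1, u_7 = 2, u_8 = 3, u_9 = 0, u_{10} = 3, u_{11} = 3, u_{12} = 1, u_{13} = 4, u_{14} = 0, u_{15} = 4, u_{16} = 4, u_{17} = 3, u_{18} = 2, u_{19} = 0, u_{20} = 2, u_{21} = 2, u_{22} = 4.
Since (u_{21}, u_{22}) = (u_1, u_2) = (2, 4) (two consecutive terms determine the rest), the sequence is periodic with period 20.
So u_{6144} = u_{1 + ((6144-1) mod 20)} = u_4 = 0.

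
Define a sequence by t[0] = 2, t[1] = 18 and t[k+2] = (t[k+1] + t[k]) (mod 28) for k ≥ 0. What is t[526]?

14

Listing terms: t[0] = 2, t[1] = 18, t[2] = 20, t[3] = 10, t[4] = 2, t[5] = 12, t[6] = 14, t[7] = 26, t[8] = 12, t[9] = 10, t[10] = 22, t[11] = 4, t[12] = 26, t[13] = 2, t[14] = 0, t[15] = 2, t[16] = 2, t[17] = 4, t[18] = 6, t[19] = 10, t[20] = 16, t[21] = 26, t[22] = 14, t[23] = 12, t[24] = 26, t[25] = 10, t[26] = 8, t[27] = 18, t[28] = 26, t[29] = 16, t[30] = 14, t[31] = 2, t[32] = 16, t[33] = 18, t[34] = 6, t[35] = 24, t[36] = 2, t[37] = 26, t[38] = 0, t[39] = 26, t[40] = 26, t[41] = 24, t[42] = 22, t[43] = 18, t[44] = 12, t[45] = 2, t[46] = 14, t[47] = 16, t[48] = 2, t[49] = 18.
The sequence repeats with period 48.
(526 - 0) mod 48 = 46, so t[526] = t[46] = 14.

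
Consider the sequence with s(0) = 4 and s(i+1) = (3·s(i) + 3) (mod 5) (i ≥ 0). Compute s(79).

2

Listing terms: s(0) = 4; s(1) = 0; s(2) = 3; s(3) = 2; s(4) = 4.
Since s(4) = s(0) = 4, the sequence is periodic with period 4.
(79 - 0) mod 4 = 3, so s(79) = s(3) = 2.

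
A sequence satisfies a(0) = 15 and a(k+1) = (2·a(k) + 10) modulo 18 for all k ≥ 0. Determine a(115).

a(0) = 15, a(1) = 4, a(2) = 0, a(3) = 10, a(4) = 12, a(5) = 16, a(6) = 6, a(7) = 4.
Since a(7) = a(1) = 4, the sequence is eventually periodic: after a pre-period of length 1 it cycles with period 6.
For k ≥ 1, a(k) depends only on (k - 1) mod 6. (115 - 1) mod 6 = 0, so a(115) = a(1) = 4.

4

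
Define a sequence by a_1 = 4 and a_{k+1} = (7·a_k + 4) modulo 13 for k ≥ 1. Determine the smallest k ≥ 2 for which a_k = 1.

a_1 = 4, a_2 = 6, a_3 = 7, a_4 = 1, a_5 = 11, a_6 = 3, a_7 = 12, a_8 = 10, a_9 = 9, a_{10} = 2, a_{11} = 5, a_{12} = 0, a_{13} = 4.
Since a_{13} = a_1 = 4, the sequence is periodic with period 12.
The value 1 first appears (with k ≥ 2) at a_4.

4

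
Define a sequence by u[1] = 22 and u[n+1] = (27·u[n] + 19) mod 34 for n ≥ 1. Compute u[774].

33

Computing terms: u[1] = 22, u[2] = 1, u[3] = 12, u[4] = 3, u[5] = 32, u[6] = 33, u[7] = 26, u[8] = 7, u[9] = 4, u[10] = 25, u[11] = 14, u[12] = 23, u[13] = 28, u[14] = 27, u[15] = 0, u[16] = 19, u[17] = 22.
Since u[17] = u[1] = 22, the sequence is periodic with period 16.
(774 - 1) mod 16 = 5, so u[774] = u[6] = 33.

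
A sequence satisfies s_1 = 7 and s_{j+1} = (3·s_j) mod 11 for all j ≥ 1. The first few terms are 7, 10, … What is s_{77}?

We have s_1 = 7; s_2 = 10; s_3 = 8; s_4 = 2; s_5 = 6; s_6 = 7.
Since s_6 = s_1 = 7, the sequence is periodic with period 5.
So s_{77} = s_{1 + ((77-1) mod 5)} = s_2 = 10.

10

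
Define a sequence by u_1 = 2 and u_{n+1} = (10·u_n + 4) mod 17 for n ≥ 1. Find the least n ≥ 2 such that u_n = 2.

We have u_1 = 2, u_2 = 7, u_3 = 6, u_4 = 13, u_5 = 15, u_6 = 1, u_7 = 14, u_8 = 8, u_9 = 16, u_{10} = 11, u_{11} = 12, u_{12} = 5, u_{13} = 3, u_{14} = 0, u_{15} = 4, u_{16} = 10, u_{17} = 2.
Since u_{17} = u_1 = 2, the sequence is periodic with period 16.
The value 2 next appears (with n ≥ 2) at u_{17}.

17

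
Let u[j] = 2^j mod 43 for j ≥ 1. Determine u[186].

Computing terms: u[1] = 2, u[2] = 4, u[3] = 8, u[4] = 16, u[5] = 32, u[6] = 21, u[7] = 42, u[8] = 41, u[9] = 39, u[10] = 35, u[11] = 27, u[12] = 11, u[13] = 22, u[14] = 1, u[15] = 2.
The sequence repeats with period 14.
(186 - 1) mod 14 = 3, so u[186] = u[4] = 16.

16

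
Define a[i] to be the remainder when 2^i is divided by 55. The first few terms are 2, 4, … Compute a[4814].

49

Listing terms: a[1] = 2; a[2] = 4; a[3] = 8; a[4] = 16; a[5] = 32; a[6] = 9; a[7] = 18; a[8] = 36; a[9] = 17; a[10] = 34; a[11] = 13; a[12] = 26; a[13] = 52; a[14] = 49; a[15] = 43; a[16] = 31; a[17] = 7; a[18] = 14; a[19] = 28; a[20] = 1; a[21] = 2.
The sequence repeats with period 20.
(4814 - 1) mod 20 = 13, so a[4814] = a[14] = 49.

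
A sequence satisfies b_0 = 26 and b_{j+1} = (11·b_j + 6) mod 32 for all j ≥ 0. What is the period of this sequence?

Computing terms: b_0 = 26, b_1 = 4, b_2 = 18, b_3 = 12, b_4 = 10, b_5 = 20, b_6 = 2, b_7 = 28, b_8 = 26.
The sequence repeats with period 8.

8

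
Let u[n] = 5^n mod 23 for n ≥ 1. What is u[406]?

9

We have u[1] = 5, u[2] = 2, u[3] = 10, u[4] = 4, u[5] = 20, u[6] = 8, u[7] = 17, u[8] = 16, u[9] = 11, u[10] = 9, u[11] = 22, u[12] = 18, u[13] = 21, u[14] = 13, u[15] = 19, u[16] = 3, u[17] = 15, u[18] = 6, u[19] = 7, u[20] = 12, u[21] = 14, u[22] = 1, u[23] = 5.
Since u[23] = u[1] = 5, the sequence is periodic with period 22.
(406 - 1) mod 22 = 9, so u[406] = u[10] = 9.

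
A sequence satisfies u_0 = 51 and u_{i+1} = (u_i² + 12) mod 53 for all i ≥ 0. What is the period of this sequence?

5

We have u_0 = 51; u_1 = 16; u_2 = 3; u_3 = 21; u_4 = 29; u_5 = 5; u_6 = 37; u_7 = 3.
Since u_7 = u_2 = 3, the sequence is eventually periodic: after a pre-period of length 2 it cycles with period 5.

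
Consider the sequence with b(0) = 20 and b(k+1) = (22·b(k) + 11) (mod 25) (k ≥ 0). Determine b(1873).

b(0) = 20; b(1) = 1; b(2) = 8; b(3) = 12; b(4) = 0; b(5) = 11; b(6) = 3; b(7) = 2; b(8) = 5; b(9) = 21; b(10) = 23; b(11) = 17; b(12) = 10; b(13) = 6; b(14) = 18; b(15) = 7; b(16) = 15; b(17) = 16; b(18) = 13; b(19) = 22; b(20) = 20.
The sequence repeats with period 20.
(1873 - 0) mod 20 = 13, so b(1873) = b(13) = 6.

6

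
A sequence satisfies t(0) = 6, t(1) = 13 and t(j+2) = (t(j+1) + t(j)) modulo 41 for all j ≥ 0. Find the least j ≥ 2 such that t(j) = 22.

We have t(0) = 6; t(1) = 13; t(2) = 19; t(3) = 32; t(4) = 10; t(5) = 1; t(6) = 11; t(7) = 12; t(8) = 23; t(9) = 35; t(10) = 17; t(11) = 11; t(12) = 28; t(13) = 39; t(14) = 26; t(15) = 24; t(16) = 9; t(17) = 33; t(18) = 1; t(19) = 34; t(20) = 35; t(21) = 28; t(22) = 22; t(23) = 9; t(24) = 31; t(25) = 40; t(26) = 30; t(27) = 29; t(28) = 18; t(29) = 6; t(30) = 24; t(31) = 30; t(32) = 13; t(33) = 2; t(34) = 15; t(35) = 17; t(36) = 32; t(37) = 8; t(38) = 40; t(39) = 7; t(40) = 6; t(41) = 13.
The sequence repeats with period 40.
The value 22 first appears (with j ≥ 2) at t(22).

22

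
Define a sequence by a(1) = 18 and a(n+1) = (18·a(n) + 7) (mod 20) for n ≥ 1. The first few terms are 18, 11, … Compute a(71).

Computing terms: a(1) = 18; a(2) = 11; a(3) = 5; a(4) = 17; a(5) = 13; a(6) = 1; a(7) = 5.
Since a(7) = a(3) = 5, the sequence is eventually periodic: after a pre-period of length 2 it cycles with period 4.
For n ≥ 3, a(n) depends only on (n - 3) mod 4. (71 - 3) mod 4 = 0, so a(71) = a(3) = 5.

5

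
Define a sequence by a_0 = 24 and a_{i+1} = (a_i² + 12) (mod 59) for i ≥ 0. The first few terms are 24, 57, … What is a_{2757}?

39

Computing terms: a_0 = 24, a_1 = 57, a_2 = 16, a_3 = 32, a_4 = 33, a_5 = 39, a_6 = 58, a_7 = 13, a_8 = 4, a_9 = 28, a_{10} = 29, a_{11} = 27, a_{12} = 33.
Since a_{12} = a_4 = 33, the sequence is eventually periodic: after a pre-period of length 4 it cycles with period 8.
For i ≥ 4, a_i depends only on (i - 4) mod 8. (2757 - 4) mod 8 = 1, so a_{2757} = a_5 = 39.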